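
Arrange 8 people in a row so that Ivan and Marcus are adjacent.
Treat as block: (8-1)! × 2! = 5040 × 2 = 10080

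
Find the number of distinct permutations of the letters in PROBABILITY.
11! / (1! × 1! × 1! × 2! × 1! × 2! × 1! × 1! × 1!) = 9979200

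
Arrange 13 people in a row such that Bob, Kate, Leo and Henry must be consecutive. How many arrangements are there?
Treat the 4 as one block: (13-4+1)! × 4! = 3628800 × 24 = 87091200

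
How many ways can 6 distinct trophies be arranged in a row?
6! = 720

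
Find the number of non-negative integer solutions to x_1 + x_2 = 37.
C(37+2-1, 2-1) = C(38, 1) = 38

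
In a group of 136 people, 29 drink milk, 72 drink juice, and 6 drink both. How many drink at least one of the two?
|A∪B| = |A| + |B| - |A∩B| = 29 + 72 - 6 = 95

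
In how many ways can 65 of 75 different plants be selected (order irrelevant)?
C(75,65) = 75!/(65!×10!) = 828931106355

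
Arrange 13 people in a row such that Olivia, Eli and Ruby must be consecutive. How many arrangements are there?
Treat the 3 as one block: (13-3+1)! × 3! = 39916800 × 6 = 239500800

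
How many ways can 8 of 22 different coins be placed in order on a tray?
P(22,8) = 22!/(22-8)! = 12893126400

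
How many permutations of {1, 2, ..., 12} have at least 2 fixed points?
Exactly j fixed points: C(12,j)·!(12-j); sum over j ≥ 2 (derangement numbers via !m = (m-1)·(!(m-1) + !(m-2)): !0..!10 = 1, 0, 1, 2, 9, 44, 265, 1854, 14833, 133496, 1334961). Σ_{j=2}^{12} C(12,j)·!(12-j) = C(12,2)·!10 + C(12,3)·!9 + C(12,4)·!8 + C(12,5)·!7 + C(12,6)·!6 + C(12,7)·!5 + C(12,8)·!4 + C(12,9)·!3 + C(12,10)·!2 + C(12,11)·!1 + C(12,12)·!0 = 66·1334961 + 220·133496 + 495·14833 + 792·1854 + 924·265 + 792·44 + 495·9 + 220·2 + 66·1 + 12·0 + 1·1 = 126571919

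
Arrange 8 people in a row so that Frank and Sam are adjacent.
Treat as block: (8-1)! × 2! = 5040 × 2 = 10080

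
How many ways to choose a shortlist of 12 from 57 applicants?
C(57,12) = 57!/(12!×45!) = 707285522580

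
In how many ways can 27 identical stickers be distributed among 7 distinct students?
C(27+7-1, 7-1) = C(33, 6) = 1107568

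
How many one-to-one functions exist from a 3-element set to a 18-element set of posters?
P(18,3) = 18!/(18-3)! = 4896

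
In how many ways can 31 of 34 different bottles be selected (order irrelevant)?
C(34,31) = 34!/(31!×3!) = 5984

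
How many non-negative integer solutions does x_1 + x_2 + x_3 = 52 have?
C(52+3-1, 3-1) = C(54, 2) = 1431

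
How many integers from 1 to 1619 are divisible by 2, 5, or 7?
⌊1619/2⌋+⌊1619/5⌋+⌊1619/7⌋ - ⌊1619/10⌋-⌊1619/14⌋-⌊1619/35⌋ + ⌊1619/70⌋ = 809+323+231 - 161-115-46 + 23 = 1064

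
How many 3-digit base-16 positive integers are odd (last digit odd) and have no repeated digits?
Last∈{1,3,5,7,9,11,13,15}. Last=0: 0. Last nonzero: 8×14×P(14,1) = 1568. Total = 1568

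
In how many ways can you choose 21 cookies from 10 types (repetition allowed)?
C(21+10-1, 10-1) = C(30, 9) = 14307150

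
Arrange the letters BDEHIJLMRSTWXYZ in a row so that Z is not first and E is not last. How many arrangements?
By inclusion-exclusion: 15! - 2×(15-1)! + (15-2)! = 1307674368000 - 174356582400 + 6227020800 = 1139544806400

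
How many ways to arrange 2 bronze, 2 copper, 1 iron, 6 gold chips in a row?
11! / (2! × 2! × 1! × 6!) = 13860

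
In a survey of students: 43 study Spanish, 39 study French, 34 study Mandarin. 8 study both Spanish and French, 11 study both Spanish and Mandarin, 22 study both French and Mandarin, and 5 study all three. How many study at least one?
|A∪B∪C| = 43+39+34-8-11-22+5 = 80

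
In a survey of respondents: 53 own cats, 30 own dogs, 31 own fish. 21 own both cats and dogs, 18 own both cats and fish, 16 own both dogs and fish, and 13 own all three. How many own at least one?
|A∪B∪C| = 53+30+31-21-18-16+13 = 72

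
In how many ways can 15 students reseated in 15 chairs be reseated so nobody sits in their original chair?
!15 = Σ_{j=0}^{15} (-1)^j·15!/j! = 1307674368000 - 1307674368000 + 653837184000 - 217945728000 + 54486432000 - 10897286400 + 1816214400 - 259459200 + 32432400 - 3603600 + 360360 - 32760 + 2730 - 210 + 15 - 1 = 481066515734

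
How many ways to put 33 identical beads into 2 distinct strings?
C(33+2-1, 2-1) = C(34, 1) = 34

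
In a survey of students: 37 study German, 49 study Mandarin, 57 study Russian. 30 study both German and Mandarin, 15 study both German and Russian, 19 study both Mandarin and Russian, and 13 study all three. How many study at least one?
|A∪B∪C| = 37+49+57-30-15-19+13 = 92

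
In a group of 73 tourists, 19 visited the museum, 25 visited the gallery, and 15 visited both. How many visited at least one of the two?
|A∪B| = |A| + |B| - |A∩B| = 19 + 25 - 15 = 29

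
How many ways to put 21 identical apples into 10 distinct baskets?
C(21+10-1, 10-1) = C(30, 9) = 14307150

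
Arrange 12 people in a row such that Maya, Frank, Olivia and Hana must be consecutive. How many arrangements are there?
Treat the 4 as one block: (12-4+1)! × 4! = 362880 × 24 = 8709120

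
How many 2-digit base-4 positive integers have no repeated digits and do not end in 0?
Last digit: 3 nonzero choices. First digit: 2 (nonzero, ≠last). Middle 0: P(2,0) = 1. Total = 6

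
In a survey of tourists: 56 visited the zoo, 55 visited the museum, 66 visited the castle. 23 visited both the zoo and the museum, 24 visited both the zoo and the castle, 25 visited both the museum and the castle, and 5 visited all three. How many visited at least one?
|A∪B∪C| = 56+55+66-23-24-25+5 = 110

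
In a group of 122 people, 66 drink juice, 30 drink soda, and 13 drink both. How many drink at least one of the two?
|A∪B| = |A| + |B| - |A∩B| = 66 + 30 - 13 = 83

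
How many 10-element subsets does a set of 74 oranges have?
C(74,10) = 74!/(10!×64!) = 718406958841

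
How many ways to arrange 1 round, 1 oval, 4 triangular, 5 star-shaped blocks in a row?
11! / (1! × 1! × 4! × 5!) = 13860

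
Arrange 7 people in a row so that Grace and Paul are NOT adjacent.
Total - adjacent = 7! - (7-1)!×2 = 5040 - 1440 = 3600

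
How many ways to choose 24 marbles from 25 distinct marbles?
C(25,24) = 25!/(24!×1!) = 25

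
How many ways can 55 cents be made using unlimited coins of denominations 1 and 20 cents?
Coefficient of x^55 in 1/(1-x^1) · 1/(1-x^20). Use j coins of 20 for j = 0..⌊55/20⌋ = 2, the rest in 1s: 2 + 1 = 3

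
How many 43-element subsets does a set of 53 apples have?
C(53,43) = 53!/(43!×10!) = 19499099620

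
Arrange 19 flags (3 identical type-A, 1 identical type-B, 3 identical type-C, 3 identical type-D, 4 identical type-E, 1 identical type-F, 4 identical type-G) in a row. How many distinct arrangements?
19! / (3! × 1! × 3! × 3! × 4! × 1! × 4!) = 977728752000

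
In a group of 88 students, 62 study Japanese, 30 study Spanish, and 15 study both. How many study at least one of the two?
|A∪B| = |A| + |B| - |A∩B| = 62 + 30 - 15 = 77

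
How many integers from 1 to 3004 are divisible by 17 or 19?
⌊3004/17⌋ + ⌊3004/19⌋ - ⌊3004/323⌋ = 176 + 158 - 9 = 325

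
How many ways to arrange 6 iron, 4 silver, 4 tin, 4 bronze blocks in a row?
18! / (6! × 4! × 4! × 4!) = 643242600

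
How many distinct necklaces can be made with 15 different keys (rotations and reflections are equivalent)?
(15-1)!/2 = 87178291200/2 = 43589145600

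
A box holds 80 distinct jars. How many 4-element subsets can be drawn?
C(80,4) = 80!/(4!×76!) = 1581580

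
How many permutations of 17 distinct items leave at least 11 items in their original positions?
Exactly j fixed points: C(17,j)·!(17-j); sum over j ≥ 11 (derangement numbers via !m = (m-1)·(!(m-1) + !(m-2)): !0..!6 = 1, 0, 1, 2, 9, 44, 265). Σ_{j=11}^{17} C(17,j)·!(17-j) = C(17,11)·!6 + C(17,12)·!5 + C(17,13)·!4 + C(17,14)·!3 + C(17,15)·!2 + C(17,16)·!1 + C(17,17)·!0 = 12376·265 + 6188·44 + 2380·9 + 680·2 + 136·1 + 17·0 + 1·1 = 3574829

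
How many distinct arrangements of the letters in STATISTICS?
10! / (3! × 3! × 1! × 2! × 1!) = 50400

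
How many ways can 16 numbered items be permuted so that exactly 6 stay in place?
Choose the 6 fixed points C(16,6) = 8008, derange the rest: !10 = Σ_{j=0}^{10} (-1)^j·10!/j! = 3628800 - 3628800 + 1814400 - 604800 + 151200 - 30240 + 5040 - 720 + 90 - 10 + 1 = 1334961. Product = 8008 × 1334961 = 10690367688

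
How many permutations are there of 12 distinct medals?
12! = 479001600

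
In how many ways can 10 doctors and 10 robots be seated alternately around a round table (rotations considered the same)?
Fix one of the doctors: (10-1)! ways for the remaining doctors, × 10! ways for the robots = 362880 × 3628800 = 1316818944000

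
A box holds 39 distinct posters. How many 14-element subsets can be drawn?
C(39,14) = 39!/(14!×25!) = 15084504396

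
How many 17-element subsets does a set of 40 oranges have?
C(40,17) = 40!/(17!×23!) = 88732378800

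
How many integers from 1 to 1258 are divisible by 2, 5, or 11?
⌊1258/2⌋+⌊1258/5⌋+⌊1258/11⌋ - ⌊1258/10⌋-⌊1258/22⌋-⌊1258/55⌋ + ⌊1258/110⌋ = 629+251+114 - 125-57-22 + 11 = 801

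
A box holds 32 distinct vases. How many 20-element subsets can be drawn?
C(32,20) = 32!/(20!×12!) = 225792840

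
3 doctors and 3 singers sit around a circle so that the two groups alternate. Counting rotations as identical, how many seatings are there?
Fix one of the doctors: (3-1)! ways for the remaining doctors, × 3! ways for the singers = 2 × 6 = 12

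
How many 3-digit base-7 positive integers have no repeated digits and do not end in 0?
Last digit: 6 nonzero choices. First digit: 5 (nonzero, ≠last). Middle 1: P(5,1) = 5. Total = 150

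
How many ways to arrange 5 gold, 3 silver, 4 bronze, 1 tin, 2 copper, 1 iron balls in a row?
16! / (5! × 3! × 4! × 1! × 2! × 1!) = 605404800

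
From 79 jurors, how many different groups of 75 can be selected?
C(79,75) = 79!/(75!×4!) = 1502501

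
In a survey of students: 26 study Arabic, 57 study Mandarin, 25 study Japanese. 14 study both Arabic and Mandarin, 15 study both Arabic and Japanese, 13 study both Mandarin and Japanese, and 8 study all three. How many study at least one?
|A∪B∪C| = 26+57+25-14-15-13+8 = 74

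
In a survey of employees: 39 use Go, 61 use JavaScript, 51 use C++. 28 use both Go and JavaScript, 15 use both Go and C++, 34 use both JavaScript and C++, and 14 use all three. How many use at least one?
|A∪B∪C| = 39+61+51-28-15-34+14 = 88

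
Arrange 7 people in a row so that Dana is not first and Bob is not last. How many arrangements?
By inclusion-exclusion: 7! - 2×(7-1)! + (7-2)! = 5040 - 1440 + 120 = 3720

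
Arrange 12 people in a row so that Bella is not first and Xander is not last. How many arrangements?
By inclusion-exclusion: 12! - 2×(12-1)! + (12-2)! = 479001600 - 79833600 + 3628800 = 402796800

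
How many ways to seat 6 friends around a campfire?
Circular: fix one position, arrange the rest. (6-1)! = 120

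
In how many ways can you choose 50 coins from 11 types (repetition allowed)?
C(50+11-1, 11-1) = C(60, 10) = 75394027566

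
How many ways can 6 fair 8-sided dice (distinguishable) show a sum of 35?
Coefficient of x^35 in (x + x² + ... + x^8)^6. By inclusion-exclusion on dice exceeding 8: Σ_j (-1)^j C(6,j)·C(35-1-8j, 5) = C(6,0)·C(34,5) - C(6,1)·C(26,5) + C(6,2)·C(18,5) - C(6,3)·C(10,5) = 1·278256 - 6·65780 + 15·8568 - 20·252 = 7056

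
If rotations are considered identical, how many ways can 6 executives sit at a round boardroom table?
Circular: fix one position, arrange the rest. (6-1)! = 120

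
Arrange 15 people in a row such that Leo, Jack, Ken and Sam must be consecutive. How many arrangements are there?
Treat the 4 as one block: (15-4+1)! × 4! = 479001600 × 24 = 11496038400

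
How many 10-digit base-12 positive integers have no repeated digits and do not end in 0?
Last digit: 11 nonzero choices. First digit: 10 (nonzero, ≠last). Middle 8: P(10,8) = 1814400. Total = 199584000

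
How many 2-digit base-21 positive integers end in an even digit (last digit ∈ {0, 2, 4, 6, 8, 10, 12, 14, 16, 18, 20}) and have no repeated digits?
Last∈{0,2,4,6,8,10,12,14,16,18,20}. Last=0: 20. Last nonzero: 10×19×P(19,0) = 190. Total = 210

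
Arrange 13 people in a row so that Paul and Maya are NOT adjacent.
Total - adjacent = 13! - (13-1)!×2 = 6227020800 - 958003200 = 5269017600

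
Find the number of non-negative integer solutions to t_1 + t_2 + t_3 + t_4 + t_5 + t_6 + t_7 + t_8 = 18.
C(18+8-1, 8-1) = C(25, 7) = 480700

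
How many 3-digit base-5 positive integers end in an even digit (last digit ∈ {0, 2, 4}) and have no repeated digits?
Last∈{0,2,4}. Last=0: 12. Last nonzero: 2×3×P(3,1) = 18. Total = 30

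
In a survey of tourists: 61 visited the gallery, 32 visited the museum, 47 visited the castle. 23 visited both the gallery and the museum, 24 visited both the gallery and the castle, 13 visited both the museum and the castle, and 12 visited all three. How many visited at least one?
|A∪B∪C| = 61+32+47-23-24-13+12 = 92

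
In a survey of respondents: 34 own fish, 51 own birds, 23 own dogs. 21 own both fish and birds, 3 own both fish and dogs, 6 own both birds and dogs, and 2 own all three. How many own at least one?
|A∪B∪C| = 34+51+23-21-3-6+2 = 80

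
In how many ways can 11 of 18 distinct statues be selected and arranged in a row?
P(18,11) = 18!/(18-11)! = 1270312243200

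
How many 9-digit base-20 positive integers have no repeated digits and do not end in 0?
Last digit: 19 nonzero choices. First digit: 18 (nonzero, ≠last). Middle 7: P(18,7) = 160392960. Total = 54854392320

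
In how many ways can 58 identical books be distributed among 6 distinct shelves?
C(58+6-1, 6-1) = C(63, 5) = 7028847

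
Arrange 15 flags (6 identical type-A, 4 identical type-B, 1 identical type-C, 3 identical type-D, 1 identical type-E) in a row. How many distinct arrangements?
15! / (6! × 4! × 1! × 3! × 1!) = 12612600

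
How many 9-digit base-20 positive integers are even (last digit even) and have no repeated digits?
Last∈{0,2,4,6,8,10,12,14,16,18}. Last=0: 3047466240. Last nonzero: 9×18×P(18,7) = 25983659520. Total = 29031125760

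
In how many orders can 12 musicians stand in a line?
12! = 479001600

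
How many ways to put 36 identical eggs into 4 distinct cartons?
C(36+4-1, 4-1) = C(39, 3) = 9139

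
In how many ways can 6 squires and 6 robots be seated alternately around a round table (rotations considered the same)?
Fix one of the squires: (6-1)! ways for the remaining squires, × 6! ways for the robots = 120 × 720 = 86400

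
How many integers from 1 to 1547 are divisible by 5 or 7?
⌊1547/5⌋ + ⌊1547/7⌋ - ⌊1547/35⌋ = 309 + 221 - 44 = 486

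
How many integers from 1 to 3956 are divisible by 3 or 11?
⌊3956/3⌋ + ⌊3956/11⌋ - ⌊3956/33⌋ = 1318 + 359 - 119 = 1558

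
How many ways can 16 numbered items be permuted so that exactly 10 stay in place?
Choose the 10 fixed points C(16,10) = 8008, derange the rest: !6 = Σ_{j=0}^{6} (-1)^j·6!/j! = 720 - 720 + 360 - 120 + 30 - 6 + 1 = 265. Product = 8008 × 265 = 2122120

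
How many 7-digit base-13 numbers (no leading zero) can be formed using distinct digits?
First digit: 12 choices (nonzero). Then descending: 12 × 12 × 11 × 10 × 9 × 8 × 7 = 7983360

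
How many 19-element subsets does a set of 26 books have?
C(26,19) = 26!/(19!×7!) = 657800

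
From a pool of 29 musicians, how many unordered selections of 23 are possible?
C(29,23) = 29!/(23!×6!) = 475020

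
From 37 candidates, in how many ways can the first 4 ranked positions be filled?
P(37,4) = 37!/(37-4)! = 1585080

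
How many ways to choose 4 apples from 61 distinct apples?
C(61,4) = 61!/(4!×57!) = 521855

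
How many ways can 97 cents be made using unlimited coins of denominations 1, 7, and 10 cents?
Coefficient of x^97 in 1/(1-x^1) · 1/(1-x^7) · 1/(1-x^10). Case on j = number of 10-cent coins (j = 0..9); remainder r = 97 - 10j is made from {1,7} in ⌊r/7⌋+1 ways. r = 97, 87, 77, 67, 57, 47, 37, 27, 17, 7 → 14 + 13 + 12 + 10 + 9 + 7 + 6 + 4 + 3 + 2 = 80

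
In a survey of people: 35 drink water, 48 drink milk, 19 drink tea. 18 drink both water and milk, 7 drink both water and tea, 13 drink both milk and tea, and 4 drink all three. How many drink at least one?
|A∪B∪C| = 35+48+19-18-7-13+4 = 68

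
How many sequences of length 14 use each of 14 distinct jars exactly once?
14! = 87178291200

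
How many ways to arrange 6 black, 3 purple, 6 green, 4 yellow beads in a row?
19! / (6! × 3! × 6! × 4!) = 1629547920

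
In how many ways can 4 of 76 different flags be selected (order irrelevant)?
C(76,4) = 76!/(4!×72!) = 1282975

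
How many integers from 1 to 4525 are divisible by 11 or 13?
⌊4525/11⌋ + ⌊4525/13⌋ - ⌊4525/143⌋ = 411 + 348 - 31 = 728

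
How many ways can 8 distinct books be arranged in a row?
8! = 40320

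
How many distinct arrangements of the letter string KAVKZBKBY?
9! / (1! × 2! × 1! × 1! × 3! × 1!) = 30240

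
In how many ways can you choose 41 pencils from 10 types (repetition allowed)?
C(41+10-1, 10-1) = C(50, 9) = 2505433700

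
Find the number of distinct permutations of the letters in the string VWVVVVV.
7! / (6! × 1!) = 7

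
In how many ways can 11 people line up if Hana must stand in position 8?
Fix one position: (11-1)! = 3628800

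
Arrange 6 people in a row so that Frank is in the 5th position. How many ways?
Fix one position: (6-1)! = 120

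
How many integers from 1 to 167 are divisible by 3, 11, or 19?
⌊167/3⌋+⌊167/11⌋+⌊167/19⌋ - ⌊167/33⌋-⌊167/57⌋-⌊167/209⌋ + ⌊167/627⌋ = 55+15+8 - 5-2-0 + 0 = 71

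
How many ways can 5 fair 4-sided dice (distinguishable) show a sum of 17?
Coefficient of x^17 in (x + x² + ... + x^4)^5. By inclusion-exclusion on dice exceeding 4: Σ_j (-1)^j C(5,j)·C(17-1-4j, 4) = C(5,0)·C(16,4) - C(5,1)·C(12,4) + C(5,2)·C(8,4) - C(5,3)·C(4,4) = 1·1820 - 5·495 + 10·70 - 10·1 = 35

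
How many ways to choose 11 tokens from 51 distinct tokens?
C(51,11) = 51!/(11!×40!) = 47626016970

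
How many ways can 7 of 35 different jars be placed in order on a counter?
P(35,7) = 35!/(35-7)! = 33891580800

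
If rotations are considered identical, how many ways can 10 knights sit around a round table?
Circular: fix one position, arrange the rest. (10-1)! = 362880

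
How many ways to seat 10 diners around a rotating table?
Circular: fix one position, arrange the rest. (10-1)! = 362880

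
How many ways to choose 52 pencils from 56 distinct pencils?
C(56,52) = 56!/(52!×4!) = 367290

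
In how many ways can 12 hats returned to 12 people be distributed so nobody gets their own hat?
!12 = Σ_{j=0}^{12} (-1)^j·12!/j! = 479001600 - 479001600 + 239500800 - 79833600 + 19958400 - 3991680 + 665280 - 95040 + 11880 - 1320 + 132 - 12 + 1 = 176214841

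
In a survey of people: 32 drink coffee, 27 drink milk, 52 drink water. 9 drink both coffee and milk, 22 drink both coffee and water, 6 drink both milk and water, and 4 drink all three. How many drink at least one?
|A∪B∪C| = 32+27+52-9-22-6+4 = 78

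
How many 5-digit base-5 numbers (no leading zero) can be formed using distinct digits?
First digit: 4 choices (nonzero). Then descending: 4 × 4 × 3 × 2 × 1 = 96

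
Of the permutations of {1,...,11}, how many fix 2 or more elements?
Exactly j fixed points: C(11,j)·!(11-j); sum over j ≥ 2 (derangement numbers via !m = (m-1)·(!(m-1) + !(m-2)): !0..!9 = 1, 0, 1, 2, 9, 44, 265, 1854, 14833, 133496). Σ_{j=2}^{11} C(11,j)·!(11-j) = C(11,2)·!9 + C(11,3)·!8 + C(11,4)·!7 + C(11,5)·!6 + C(11,6)·!5 + C(11,7)·!4 + C(11,8)·!3 + C(11,9)·!2 + C(11,10)·!1 + C(11,11)·!0 = 55·133496 + 165·14833 + 330·1854 + 462·265 + 462·44 + 330·9 + 165·2 + 55·1 + 11·0 + 1·1 = 10547659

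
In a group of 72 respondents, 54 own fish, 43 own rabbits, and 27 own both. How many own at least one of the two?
|A∪B| = |A| + |B| - |A∩B| = 54 + 43 - 27 = 70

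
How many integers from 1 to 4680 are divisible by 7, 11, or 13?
⌊4680/7⌋+⌊4680/11⌋+⌊4680/13⌋ - ⌊4680/77⌋-⌊4680/91⌋-⌊4680/143⌋ + ⌊4680/1001⌋ = 668+425+360 - 60-51-32 + 4 = 1314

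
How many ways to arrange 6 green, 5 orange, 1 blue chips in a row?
12! / (6! × 5! × 1!) = 5544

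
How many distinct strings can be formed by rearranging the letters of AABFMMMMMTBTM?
13! / (2! × 2! × 2! × 6! × 1!) = 1081080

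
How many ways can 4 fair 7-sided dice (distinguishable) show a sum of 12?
Coefficient of x^12 in (x + x² + ... + x^7)^4. By inclusion-exclusion on dice exceeding 7: Σ_j (-1)^j C(4,j)·C(12-1-7j, 3) = C(4,0)·C(11,3) - C(4,1)·C(4,3) = 1·165 - 4·4 = 149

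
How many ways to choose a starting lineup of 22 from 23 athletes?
C(23,22) = 23!/(22!×1!) = 23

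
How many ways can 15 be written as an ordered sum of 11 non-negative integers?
C(15+11-1, 11-1) = C(25, 10) = 3268760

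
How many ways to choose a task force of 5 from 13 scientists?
C(13,5) = 13!/(5!×8!) = 1287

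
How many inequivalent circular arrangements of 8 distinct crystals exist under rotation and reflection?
(8-1)!/2 = 5040/2 = 2520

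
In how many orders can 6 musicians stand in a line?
6! = 720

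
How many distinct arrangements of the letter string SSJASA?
6! / (3! × 1! × 2!) = 60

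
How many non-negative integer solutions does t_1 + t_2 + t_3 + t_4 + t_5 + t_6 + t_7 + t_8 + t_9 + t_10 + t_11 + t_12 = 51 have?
C(51+12-1, 12-1) = C(62, 11) = 508271323092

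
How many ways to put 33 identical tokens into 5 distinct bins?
C(33+5-1, 5-1) = C(37, 4) = 66045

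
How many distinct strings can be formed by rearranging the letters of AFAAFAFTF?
9! / (1! × 4! × 4!) = 630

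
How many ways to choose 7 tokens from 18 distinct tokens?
C(18,7) = 18!/(7!×11!) = 31824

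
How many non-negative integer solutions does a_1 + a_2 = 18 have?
C(18+2-1, 2-1) = C(19, 1) = 19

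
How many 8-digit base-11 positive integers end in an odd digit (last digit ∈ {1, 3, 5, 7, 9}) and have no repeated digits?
Last∈{1,3,5,7,9}. Last=0: 0. Last nonzero: 5×9×P(9,6) = 2721600. Total = 2721600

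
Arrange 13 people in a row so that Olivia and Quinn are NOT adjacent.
Total - adjacent = 13! - (13-1)!×2 = 6227020800 - 958003200 = 5269017600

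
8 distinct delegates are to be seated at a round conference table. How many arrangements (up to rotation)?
Circular: fix one position, arrange the rest. (8-1)! = 5040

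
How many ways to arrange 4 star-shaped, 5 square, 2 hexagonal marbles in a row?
11! / (4! × 5! × 2!) = 6930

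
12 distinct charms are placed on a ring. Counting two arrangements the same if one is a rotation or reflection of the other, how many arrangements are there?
(12-1)!/2 = 39916800/2 = 19958400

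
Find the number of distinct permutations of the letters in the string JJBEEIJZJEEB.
12! / (4! × 1! × 2! × 4! × 1!) = 415800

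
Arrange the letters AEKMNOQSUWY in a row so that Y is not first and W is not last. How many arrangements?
By inclusion-exclusion: 11! - 2×(11-1)! + (11-2)! = 39916800 - 7257600 + 362880 = 33022080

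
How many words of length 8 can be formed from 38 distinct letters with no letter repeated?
P(38,8) = 38!/(38-8)! = 1971788797440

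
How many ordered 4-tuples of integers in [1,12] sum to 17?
Coefficient of x^17 in (x + x² + ... + x^12)^4. By inclusion-exclusion on dice exceeding 12: Σ_j (-1)^j C(4,j)·C(17-1-12j, 3) = C(4,0)·C(16,3) - C(4,1)·C(4,3) = 1·560 - 4·4 = 544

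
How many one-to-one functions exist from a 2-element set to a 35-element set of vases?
P(35,2) = 35!/(35-2)! = 1190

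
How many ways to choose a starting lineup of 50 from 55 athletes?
C(55,50) = 55!/(50!×5!) = 3478761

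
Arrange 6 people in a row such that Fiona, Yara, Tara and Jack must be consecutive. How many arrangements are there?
Treat the 4 as one block: (6-4+1)! × 4! = 6 × 24 = 144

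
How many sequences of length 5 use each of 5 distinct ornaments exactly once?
5! = 120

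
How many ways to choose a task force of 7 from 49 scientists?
C(49,7) = 49!/(7!×42!) = 85900584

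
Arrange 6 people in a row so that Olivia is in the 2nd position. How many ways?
Fix one position: (6-1)! = 120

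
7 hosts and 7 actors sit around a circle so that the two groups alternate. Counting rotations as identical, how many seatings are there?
Fix one of the hosts: (7-1)! ways for the remaining hosts, × 7! ways for the actors = 720 × 5040 = 3628800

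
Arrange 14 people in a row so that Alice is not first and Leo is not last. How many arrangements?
By inclusion-exclusion: 14! - 2×(14-1)! + (14-2)! = 87178291200 - 12454041600 + 479001600 = 75203251200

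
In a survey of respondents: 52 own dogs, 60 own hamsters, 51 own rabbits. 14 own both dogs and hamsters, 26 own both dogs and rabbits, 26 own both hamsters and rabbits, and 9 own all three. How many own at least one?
|A∪B∪C| = 52+60+51-14-26-26+9 = 106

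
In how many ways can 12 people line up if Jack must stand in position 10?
Fix one position: (12-1)! = 39916800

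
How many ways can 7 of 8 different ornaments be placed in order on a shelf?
P(8,7) = 8!/(8-7)! = 40320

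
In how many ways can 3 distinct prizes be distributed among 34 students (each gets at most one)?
P(34,3) = 34!/(34-3)! = 35904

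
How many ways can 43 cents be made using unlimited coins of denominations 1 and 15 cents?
Coefficient of x^43 in 1/(1-x^1) · 1/(1-x^15). Use j coins of 15 for j = 0..⌊43/15⌋ = 2, the rest in 1s: 2 + 1 = 3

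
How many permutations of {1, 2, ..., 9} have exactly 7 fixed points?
Choose the 7 fixed points C(9,7) = 36, derange the rest: !2 = Σ_{j=0}^{2} (-1)^j·2!/j! = 2 - 2 + 1 = 1. Product = 36 × 1 = 36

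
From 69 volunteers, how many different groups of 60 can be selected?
C(69,60) = 69!/(60!×9!) = 56672074888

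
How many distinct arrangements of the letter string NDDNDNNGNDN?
11! / (1! × 6! × 4!) = 2310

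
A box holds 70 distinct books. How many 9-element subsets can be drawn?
C(70,9) = 70!/(9!×61!) = 65033528560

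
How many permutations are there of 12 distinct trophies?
12! = 479001600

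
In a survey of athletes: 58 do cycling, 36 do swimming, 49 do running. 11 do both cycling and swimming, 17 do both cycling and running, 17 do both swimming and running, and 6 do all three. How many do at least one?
|A∪B∪C| = 58+36+49-11-17-17+6 = 104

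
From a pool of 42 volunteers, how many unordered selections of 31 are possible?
C(42,31) = 42!/(31!×11!) = 4280561376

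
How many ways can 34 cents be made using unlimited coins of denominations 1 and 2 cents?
Coefficient of x^34 in 1/(1-x^1) · 1/(1-x^2). Use j coins of 2 for j = 0..⌊34/2⌋ = 17, the rest in 1s: 17 + 1 = 18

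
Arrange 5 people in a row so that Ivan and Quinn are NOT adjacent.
Total - adjacent = 5! - (5-1)!×2 = 120 - 48 = 72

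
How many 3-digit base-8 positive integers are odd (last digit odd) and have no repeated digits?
Last∈{1,3,5,7}. Last=0: 0. Last nonzero: 4×6×P(6,1) = 144. Total = 144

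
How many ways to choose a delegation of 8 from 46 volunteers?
C(46,8) = 46!/(8!×38!) = 260932815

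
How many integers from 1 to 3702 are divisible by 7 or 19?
⌊3702/7⌋ + ⌊3702/19⌋ - ⌊3702/133⌋ = 528 + 194 - 27 = 695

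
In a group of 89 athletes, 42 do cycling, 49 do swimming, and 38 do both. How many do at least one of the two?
|A∪B| = |A| + |B| - |A∩B| = 42 + 49 - 38 = 53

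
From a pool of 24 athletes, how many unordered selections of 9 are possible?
C(24,9) = 24!/(9!×15!) = 1307504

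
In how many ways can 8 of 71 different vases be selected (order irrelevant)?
C(71,8) = 71!/(8!×63!) = 10639125640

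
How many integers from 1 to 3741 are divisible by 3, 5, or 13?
⌊3741/3⌋+⌊3741/5⌋+⌊3741/13⌋ - ⌊3741/15⌋-⌊3741/39⌋-⌊3741/65⌋ + ⌊3741/195⌋ = 1247+748+287 - 249-95-57 + 19 = 1900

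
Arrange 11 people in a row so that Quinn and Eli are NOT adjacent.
Total - adjacent = 11! - (11-1)!×2 = 39916800 - 7257600 = 32659200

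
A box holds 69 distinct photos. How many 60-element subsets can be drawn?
C(69,60) = 69!/(60!×9!) = 56672074888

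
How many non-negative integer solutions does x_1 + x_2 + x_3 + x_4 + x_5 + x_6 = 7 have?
C(7+6-1, 6-1) = C(12, 5) = 792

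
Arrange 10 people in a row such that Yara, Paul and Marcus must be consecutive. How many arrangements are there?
Treat the 3 as one block: (10-3+1)! × 3! = 40320 × 6 = 241920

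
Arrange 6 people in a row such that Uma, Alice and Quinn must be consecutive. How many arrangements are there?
Treat the 3 as one block: (6-3+1)! × 3! = 24 × 6 = 144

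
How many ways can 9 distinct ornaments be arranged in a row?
9! = 362880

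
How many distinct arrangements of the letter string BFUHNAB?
7! / (1! × 1! × 2! × 1! × 1! × 1!) = 2520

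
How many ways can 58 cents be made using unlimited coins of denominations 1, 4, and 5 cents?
Coefficient of x^58 in 1/(1-x^1) · 1/(1-x^4) · 1/(1-x^5). Case on j = number of 5-cent coins (j = 0..11); remainder r = 58 - 5j is made from {1,4} in ⌊r/4⌋+1 ways. r = 58, 53, 48, 43, 38, 33, 28, 23, 18, 13, 8, 3 → 15 + 14 + 13 + 11 + 10 + 9 + 8 + 6 + 5 + 4 + 3 + 1 = 99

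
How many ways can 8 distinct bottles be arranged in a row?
8! = 40320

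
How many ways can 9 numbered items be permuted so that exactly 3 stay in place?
Choose the 3 fixed points C(9,3) = 84, derange the rest: !6 = Σ_{j=0}^{6} (-1)^j·6!/j! = 720 - 720 + 360 - 120 + 30 - 6 + 1 = 265. Product = 84 × 265 = 22260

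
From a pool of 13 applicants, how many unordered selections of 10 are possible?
C(13,10) = 13!/(10!×3!) = 286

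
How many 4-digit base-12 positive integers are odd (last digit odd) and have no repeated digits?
Last∈{1,3,5,7,9,11}. Last=0: 0. Last nonzero: 6×10×P(10,2) = 5400. Total = 5400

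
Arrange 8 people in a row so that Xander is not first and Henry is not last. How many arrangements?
By inclusion-exclusion: 8! - 2×(8-1)! + (8-2)! = 40320 - 10080 + 720 = 30960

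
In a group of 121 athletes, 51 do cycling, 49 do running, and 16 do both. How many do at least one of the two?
|A∪B| = |A| + |B| - |A∩B| = 51 + 49 - 16 = 84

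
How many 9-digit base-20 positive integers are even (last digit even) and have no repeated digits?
Last∈{0,2,4,6,8,10,12,14,16,18}. Last=0: 3047466240. Last nonzero: 9×18×P(18,7) = 25983659520. Total = 29031125760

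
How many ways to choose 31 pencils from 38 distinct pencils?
C(38,31) = 38!/(31!×7!) = 12620256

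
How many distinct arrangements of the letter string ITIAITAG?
8! / (2! × 1! × 2! × 3!) = 1680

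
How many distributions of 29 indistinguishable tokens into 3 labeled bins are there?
C(29+3-1, 3-1) = C(31, 2) = 465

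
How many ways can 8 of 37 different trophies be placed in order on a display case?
P(37,8) = 37!/(37-8)! = 1556675366400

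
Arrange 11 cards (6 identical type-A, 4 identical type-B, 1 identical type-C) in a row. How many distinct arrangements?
11! / (6! × 4! × 1!) = 2310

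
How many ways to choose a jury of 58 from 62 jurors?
C(62,58) = 62!/(58!×4!) = 557845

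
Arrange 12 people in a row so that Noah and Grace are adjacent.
Treat as block: (12-1)! × 2! = 39916800 × 2 = 79833600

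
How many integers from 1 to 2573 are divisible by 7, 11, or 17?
⌊2573/7⌋+⌊2573/11⌋+⌊2573/17⌋ - ⌊2573/77⌋-⌊2573/119⌋-⌊2573/187⌋ + ⌊2573/1309⌋ = 367+233+151 - 33-21-13 + 1 = 685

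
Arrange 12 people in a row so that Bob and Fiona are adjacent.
Treat as block: (12-1)! × 2! = 39916800 × 2 = 79833600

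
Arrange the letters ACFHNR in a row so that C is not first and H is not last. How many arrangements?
By inclusion-exclusion: 6! - 2×(6-1)! + (6-2)! = 720 - 240 + 24 = 504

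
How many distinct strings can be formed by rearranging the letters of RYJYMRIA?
8! / (2! × 1! × 1! × 1! × 2! × 1!) = 10080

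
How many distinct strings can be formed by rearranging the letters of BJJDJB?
6! / (1! × 2! × 3!) = 60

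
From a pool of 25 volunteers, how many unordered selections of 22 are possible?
C(25,22) = 25!/(22!×3!) = 2300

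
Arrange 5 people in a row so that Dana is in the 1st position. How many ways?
Fix one position: (5-1)! = 24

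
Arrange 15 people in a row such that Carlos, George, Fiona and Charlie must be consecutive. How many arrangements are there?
Treat the 4 as one block: (15-4+1)! × 4! = 479001600 × 24 = 11496038400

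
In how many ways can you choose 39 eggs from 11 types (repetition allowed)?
C(39+11-1, 11-1) = C(49, 10) = 8217822536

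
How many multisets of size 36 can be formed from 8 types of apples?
C(36+8-1, 8-1) = C(43, 7) = 32224114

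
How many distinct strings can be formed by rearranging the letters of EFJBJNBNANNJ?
12! / (1! × 4! × 2! × 1! × 3! × 1!) = 1663200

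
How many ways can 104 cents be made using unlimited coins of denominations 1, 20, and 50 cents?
Coefficient of x^104 in 1/(1-x^1) · 1/(1-x^20) · 1/(1-x^50). Case on j = number of 50-cent coins (j = 0..2); remainder r = 104 - 50j is made from {1,20} in ⌊r/20⌋+1 ways. r = 104, 54, 4 → 6 + 3 + 1 = 10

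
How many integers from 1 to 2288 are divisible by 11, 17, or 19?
⌊2288/11⌋+⌊2288/17⌋+⌊2288/19⌋ - ⌊2288/187⌋-⌊2288/209⌋-⌊2288/323⌋ + ⌊2288/3553⌋ = 208+134+120 - 12-10-7 + 0 = 433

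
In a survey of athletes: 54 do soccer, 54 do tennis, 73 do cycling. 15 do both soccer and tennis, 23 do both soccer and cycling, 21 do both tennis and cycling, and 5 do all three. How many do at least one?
|A∪B∪C| = 54+54+73-15-23-21+5 = 127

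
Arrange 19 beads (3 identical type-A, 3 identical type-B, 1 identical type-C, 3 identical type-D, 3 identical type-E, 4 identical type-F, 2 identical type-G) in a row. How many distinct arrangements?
19! / (3! × 3! × 1! × 3! × 3! × 4! × 2!) = 1955457504000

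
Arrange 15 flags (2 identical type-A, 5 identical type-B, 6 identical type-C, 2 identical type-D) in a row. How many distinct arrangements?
15! / (2! × 5! × 6! × 2!) = 3783780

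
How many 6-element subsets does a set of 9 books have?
C(9,6) = 9!/(6!×3!) = 84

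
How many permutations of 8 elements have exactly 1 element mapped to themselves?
Choose the 1 fixed point C(8,1) = 8, derange the rest: !7 = Σ_{j=0}^{7} (-1)^j·7!/j! = 5040 - 5040 + 2520 - 840 + 210 - 42 + 7 - 1 = 1854. Product = 8 × 1854 = 14832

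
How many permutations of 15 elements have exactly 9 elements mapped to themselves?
Choose the 9 fixed points C(15,9) = 5005, derange the rest: !6 = Σ_{j=0}^{6} (-1)^j·6!/j! = 720 - 720 + 360 - 120 + 30 - 6 + 1 = 265. Product = 5005 × 265 = 1326325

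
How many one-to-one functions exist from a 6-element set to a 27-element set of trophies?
P(27,6) = 27!/(27-6)! = 213127200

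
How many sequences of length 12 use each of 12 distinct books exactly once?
12! = 479001600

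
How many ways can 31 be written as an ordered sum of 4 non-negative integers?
C(31+4-1, 4-1) = C(34, 3) = 5984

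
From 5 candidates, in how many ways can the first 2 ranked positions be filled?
P(5,2) = 5!/(5-2)! = 20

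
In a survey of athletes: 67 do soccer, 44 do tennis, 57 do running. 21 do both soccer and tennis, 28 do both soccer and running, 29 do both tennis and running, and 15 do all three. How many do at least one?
|A∪B∪C| = 67+44+57-21-28-29+15 = 105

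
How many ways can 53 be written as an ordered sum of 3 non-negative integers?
C(53+3-1, 3-1) = C(55, 2) = 1485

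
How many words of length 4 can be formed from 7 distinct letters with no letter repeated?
P(7,4) = 7!/(7-4)! = 840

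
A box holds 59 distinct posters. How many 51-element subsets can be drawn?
C(59,51) = 59!/(51!×8!) = 2217471399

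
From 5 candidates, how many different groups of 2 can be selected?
C(5,2) = 5!/(2!×3!) = 10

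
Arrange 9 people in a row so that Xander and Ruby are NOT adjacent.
Total - adjacent = 9! - (9-1)!×2 = 362880 - 80640 = 282240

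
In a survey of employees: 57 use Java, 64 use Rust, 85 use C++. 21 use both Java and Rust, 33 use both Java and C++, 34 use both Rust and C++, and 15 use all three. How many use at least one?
|A∪B∪C| = 57+64+85-21-33-34+15 = 133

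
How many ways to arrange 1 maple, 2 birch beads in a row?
3! / (1! × 2!) = 3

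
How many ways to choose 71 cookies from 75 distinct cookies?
C(75,71) = 75!/(71!×4!) = 1215450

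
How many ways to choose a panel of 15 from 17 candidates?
C(17,15) = 17!/(15!×2!) = 136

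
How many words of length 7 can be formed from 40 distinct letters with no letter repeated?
P(40,7) = 40!/(40-7)! = 93963542400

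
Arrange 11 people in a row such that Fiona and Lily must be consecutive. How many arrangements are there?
Treat the 2 as one block: (11-2+1)! × 2! = 3628800 × 2 = 7257600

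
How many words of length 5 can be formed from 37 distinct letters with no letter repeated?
P(37,5) = 37!/(37-5)! = 52307640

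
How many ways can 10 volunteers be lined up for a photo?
10! = 3628800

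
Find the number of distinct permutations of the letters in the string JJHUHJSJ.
8! / (1! × 4! × 2! × 1!) = 840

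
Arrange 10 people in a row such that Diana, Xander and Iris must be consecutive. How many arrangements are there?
Treat the 3 as one block: (10-3+1)! × 3! = 40320 × 6 = 241920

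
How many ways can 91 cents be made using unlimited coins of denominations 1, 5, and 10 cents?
Coefficient of x^91 in 1/(1-x^1) · 1/(1-x^5) · 1/(1-x^10). Case on j = number of 10-cent coins (j = 0..9); remainder r = 91 - 10j is made from {1,5} in ⌊r/5⌋+1 ways. r = 91, 81, 71, 61, 51, 41, 31, 21, 11, 1 → 19 + 17 + 15 + 13 + 11 + 9 + 7 + 5 + 3 + 1 = 100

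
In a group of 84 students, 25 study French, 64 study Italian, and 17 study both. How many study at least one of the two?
|A∪B| = |A| + |B| - |A∩B| = 25 + 64 - 17 = 72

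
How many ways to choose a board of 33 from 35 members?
C(35,33) = 35!/(33!×2!) = 595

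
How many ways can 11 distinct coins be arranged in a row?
11! = 39916800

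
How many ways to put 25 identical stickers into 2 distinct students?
C(25+2-1, 2-1) = C(26, 1) = 26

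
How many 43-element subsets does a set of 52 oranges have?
C(52,43) = 52!/(43!×9!) = 3679075400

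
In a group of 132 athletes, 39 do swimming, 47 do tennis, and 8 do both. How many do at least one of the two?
|A∪B| = |A| + |B| - |A∩B| = 39 + 47 - 8 = 78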